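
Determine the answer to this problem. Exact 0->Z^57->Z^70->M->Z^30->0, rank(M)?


Alt sum=0:
(-1)^0*57 + (-1)^1*70 + (-1)^2*? + (-1)^3*30=0
rank(M)=43


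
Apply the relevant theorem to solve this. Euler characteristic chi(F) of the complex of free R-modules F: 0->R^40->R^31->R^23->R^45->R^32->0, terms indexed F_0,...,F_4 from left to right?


chi = sum (-1)^i * rank:
(-1)^0*40=40
(-1)^1*31=-31
(-1)^2*23=23
(-1)^3*45=-45
(-1)^4*32=32
chi=19


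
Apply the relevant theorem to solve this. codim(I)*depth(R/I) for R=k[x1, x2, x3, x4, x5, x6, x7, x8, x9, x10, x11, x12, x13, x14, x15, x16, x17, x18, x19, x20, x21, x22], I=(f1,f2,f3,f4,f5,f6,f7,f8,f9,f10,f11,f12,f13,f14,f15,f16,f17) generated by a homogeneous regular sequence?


codim=17, depth=dim(R/I)=22-17=5
Product=17*5=85


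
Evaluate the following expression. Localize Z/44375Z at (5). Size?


5-primary part: 44375=5^4*71
Size=5^4=625


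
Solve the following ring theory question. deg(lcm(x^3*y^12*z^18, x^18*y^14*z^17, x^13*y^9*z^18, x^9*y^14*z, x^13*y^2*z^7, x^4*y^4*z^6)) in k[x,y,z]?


lcm = componentwise max:
x: max(3,18,13,9,13,4)=18
y: max(12,14,9,14,2,4)=14
z: max(18,17,18,1,7,6)=18
Total=18+14+18=50


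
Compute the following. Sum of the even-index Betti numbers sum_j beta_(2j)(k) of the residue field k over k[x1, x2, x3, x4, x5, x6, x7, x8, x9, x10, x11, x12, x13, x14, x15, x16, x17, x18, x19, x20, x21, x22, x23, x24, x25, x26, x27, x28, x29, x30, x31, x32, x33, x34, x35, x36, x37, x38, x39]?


Koszul resolution: beta_i(k)=C(n,i), n=39
sum_even C(39,i) = 2^(n-1) = 2^38 = 274877906944


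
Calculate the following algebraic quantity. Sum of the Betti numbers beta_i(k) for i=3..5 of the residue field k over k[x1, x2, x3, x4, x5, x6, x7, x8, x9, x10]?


Koszul resolution: beta_i(k)=C(n,i), n=10
C(10,3)=120, C(10,4)=210, C(10,5)=252
Sum=582


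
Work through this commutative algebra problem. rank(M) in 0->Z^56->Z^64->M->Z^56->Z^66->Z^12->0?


Alt sum=0:
(-1)^0*56 + (-1)^1*64 + (-1)^2*? + (-1)^3*56 + (-1)^4*66 + (-1)^5*12=0
rank(M)=10


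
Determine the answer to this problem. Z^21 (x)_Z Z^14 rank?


rank(M(x)N) = rank(M)*rank(N)
21*14 = 294


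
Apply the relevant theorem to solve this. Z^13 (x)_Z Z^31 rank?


rank(M(x)N) = rank(M)*rank(N)
13*31 = 403


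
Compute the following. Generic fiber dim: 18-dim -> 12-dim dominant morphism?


dim(fiber)=dim(X)-dim(Y)=18-12=6


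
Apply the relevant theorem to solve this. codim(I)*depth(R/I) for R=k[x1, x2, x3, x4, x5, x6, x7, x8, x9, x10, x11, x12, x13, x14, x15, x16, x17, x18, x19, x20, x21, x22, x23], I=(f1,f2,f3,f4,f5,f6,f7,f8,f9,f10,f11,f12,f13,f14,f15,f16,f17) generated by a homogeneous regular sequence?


codim=17, depth=dim(R/I)=23-17=6
Product=17*6=102


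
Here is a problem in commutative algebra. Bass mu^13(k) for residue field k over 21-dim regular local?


C(n,i)=C(21,13)=203490


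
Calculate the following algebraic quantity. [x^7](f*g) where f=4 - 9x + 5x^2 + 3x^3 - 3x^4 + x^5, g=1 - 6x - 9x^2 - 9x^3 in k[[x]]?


[x^7] = sum a_i*b_j, i+j=7
  -3*-9=27
  1*-9=-9
Sum=18


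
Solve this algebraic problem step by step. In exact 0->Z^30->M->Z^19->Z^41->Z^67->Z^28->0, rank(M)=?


Alt sum=0:
(-1)^0*30 + (-1)^1*? + (-1)^2*19 + (-1)^3*41 + (-1)^4*67 + (-1)^5*28=0
rank(M)=47


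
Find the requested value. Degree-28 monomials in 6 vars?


C(d+n-1,n-1)=C(33,5)=237336


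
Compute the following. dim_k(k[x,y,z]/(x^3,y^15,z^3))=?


Basis: x^iy^jz^k, i<3,j<15,k<3
3*15*3=135


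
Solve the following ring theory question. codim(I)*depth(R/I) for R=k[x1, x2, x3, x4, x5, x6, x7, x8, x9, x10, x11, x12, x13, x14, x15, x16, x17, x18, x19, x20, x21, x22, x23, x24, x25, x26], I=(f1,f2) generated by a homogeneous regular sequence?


codim=2, depth=dim(R/I)=26-2=24
Product=2*24=48


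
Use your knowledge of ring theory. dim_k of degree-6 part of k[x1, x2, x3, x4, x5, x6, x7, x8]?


C(d+n-1,n-1)=C(13,7)=1716


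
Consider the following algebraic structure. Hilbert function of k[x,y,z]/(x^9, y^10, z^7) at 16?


Need i<9, j<10, k<7 with i+j+k=16.
For each i, j ranges over max(0,16-i-6)..min(9,16-i):
  i=0: j in [10,9] -> 0
  i=1: j in [9,9] -> 1
  i=2: j in [8,9] -> 2
  i=3: j in [7,9] -> 3
  i=4: j in [6,9] -> 4
  i=5: j in [5,9] -> 5
  i=6: j in [4,9] -> 6
  i=7: j in [3,9] -> 7
  i=8: j in [2,8] -> 7
H(16) = 0+1+2+3+4+5+6+7+7 = 35


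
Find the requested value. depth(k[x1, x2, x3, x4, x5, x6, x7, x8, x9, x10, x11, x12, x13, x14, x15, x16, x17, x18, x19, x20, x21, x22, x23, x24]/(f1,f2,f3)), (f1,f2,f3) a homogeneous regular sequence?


depth(R)=24
depth(R/I)=24-3=21


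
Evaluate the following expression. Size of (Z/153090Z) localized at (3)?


3-primary part: 153090=3^7*70
Size=3^7=2187


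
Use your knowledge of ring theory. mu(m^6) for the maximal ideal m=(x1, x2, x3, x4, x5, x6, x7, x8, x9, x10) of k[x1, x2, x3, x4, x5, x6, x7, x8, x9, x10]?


Graded Nakayama: mu(m^d) = dim_k (m^d/m^(d+1)) = #degree-6 monomials in 10 vars
C(n+d-1,d)=C(15,6)=5005


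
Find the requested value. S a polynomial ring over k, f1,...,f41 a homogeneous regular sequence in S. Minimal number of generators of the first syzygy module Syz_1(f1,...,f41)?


Regular sequence => Koszul complex is the minimal free resolution.
Syz_1 minimally generated by Koszul relations f_i*e_j - f_j*e_i (i<j): mu(Syz_1) = beta_2 = C(m,2) = m(m-1)/2
m=41
41*40/2 = 820


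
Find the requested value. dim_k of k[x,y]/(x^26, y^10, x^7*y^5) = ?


k[x,y]/I, I = (x^26, y^10, x^7*y^5)
Rect: 26x10=260. Corner: (26-7)x(10-5)=95.
dim = 260-95 = 165


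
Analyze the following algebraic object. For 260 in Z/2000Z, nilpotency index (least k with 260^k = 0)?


260^k mod 2000:
k=1: 260
k=2: 1600
k=3: 0
First zero at k = 3


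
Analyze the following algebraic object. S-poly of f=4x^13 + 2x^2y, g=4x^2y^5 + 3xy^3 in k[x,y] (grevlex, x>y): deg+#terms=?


LT(f)=4x^13, LT(g)=4x^2y^5
lcm(LM)=x^13y^5
S(f,g) (scaled by 16 to clear denominators) = 4y^5*f - 4x^11*g = -12x^12y^3 + 8x^2y^6
2 terms, deg 15.
15+2=17


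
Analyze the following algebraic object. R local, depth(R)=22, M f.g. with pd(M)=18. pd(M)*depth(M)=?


pd+depth=22
depth=22-18=4
pd*depth=18*4=72


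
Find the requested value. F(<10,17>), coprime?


gcd(10,17)=1 => F=ab-a-b=10*17-10-17=170-27=143


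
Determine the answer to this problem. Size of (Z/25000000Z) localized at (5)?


5-primary part: 25000000=5^8*64
Size=5^8=390625


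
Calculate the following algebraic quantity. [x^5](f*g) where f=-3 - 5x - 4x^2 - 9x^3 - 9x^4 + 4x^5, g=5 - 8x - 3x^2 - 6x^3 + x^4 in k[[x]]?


[x^5] = sum a_i*b_j, i+j=5
  -5*1=-5
  -4*-6=24
  -9*-3=27
  -9*-8=72
  4*5=20
Sum=138


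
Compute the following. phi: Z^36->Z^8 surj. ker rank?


rank(ker) = 36-8 = 28


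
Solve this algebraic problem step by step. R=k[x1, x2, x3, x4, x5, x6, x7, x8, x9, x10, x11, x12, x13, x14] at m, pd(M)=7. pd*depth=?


pd+depth=14
depth=14-7=7
pd*depth=7*7=49


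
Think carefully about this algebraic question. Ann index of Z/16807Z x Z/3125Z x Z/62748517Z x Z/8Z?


Exponent = lcm of the cyclic orders; pairwise coprime => product.
7^5*5^5*13^7*2^3=16807*3125*62748517*8=26365358130475000


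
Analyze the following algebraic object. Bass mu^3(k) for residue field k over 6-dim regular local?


C(n,i)=C(6,3)=20


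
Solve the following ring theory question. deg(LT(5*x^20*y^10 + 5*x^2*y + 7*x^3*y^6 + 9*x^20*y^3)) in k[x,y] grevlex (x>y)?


LT: 5*x^20*y^10
deg_x=20, deg_y=10
Total=20+10=30


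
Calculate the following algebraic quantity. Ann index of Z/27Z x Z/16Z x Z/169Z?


Exponent = lcm of the cyclic orders; pairwise coprime => product.
3^3*2^4*13^2=27*16*169=73008


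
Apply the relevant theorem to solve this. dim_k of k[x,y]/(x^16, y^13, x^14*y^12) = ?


k[x,y]/I, I = (x^16, y^13, x^14*y^12)
Rect: 16x13=208. Corner: (16-14)x(13-12)=2.
dim = 208-2 = 206


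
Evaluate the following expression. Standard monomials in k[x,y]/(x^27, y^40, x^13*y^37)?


k[x,y]/I, I = (x^27, y^40, x^13*y^37)
Rect: 27x40=1080. Corner: (27-13)x(40-37)=42.
dim = 1080-42 = 1038


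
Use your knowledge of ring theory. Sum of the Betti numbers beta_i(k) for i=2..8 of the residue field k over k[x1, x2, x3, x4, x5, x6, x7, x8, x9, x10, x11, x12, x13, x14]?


Koszul resolution: beta_i(k)=C(n,i), n=14
C(14,2)=91, C(14,3)=364, C(14,4)=1001, C(14,5)=2002, C(14,6)=3003, C(14,7)=3432, C(14,8)=3003
Sum=12896


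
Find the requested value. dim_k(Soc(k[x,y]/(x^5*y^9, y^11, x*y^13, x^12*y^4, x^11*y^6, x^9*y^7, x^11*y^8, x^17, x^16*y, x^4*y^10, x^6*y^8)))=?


Socle = ann(m) = span of standard monomials u with x*u, y*u in I (staircase corners).
Redundant generators: x*y^13, x^11*y^8
Minimal generators: x^17, x^16*y, x^12*y^4, x^11*y^6, x^9*y^7, x^6*y^8, x^5*y^9, x^4*y^10, y^11
Corners: x^3y^10, x^4y^9, x^5y^8, x^8y^7, x^10y^6, x^11y^5, x^15y^3, x^16
Socle dim=8


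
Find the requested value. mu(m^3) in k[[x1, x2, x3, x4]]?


C(n+d-1,d)=C(6,3)=20


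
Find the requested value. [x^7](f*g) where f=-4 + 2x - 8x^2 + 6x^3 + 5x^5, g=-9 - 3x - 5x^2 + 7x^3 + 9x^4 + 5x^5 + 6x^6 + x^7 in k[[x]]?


[x^7] = sum a_i*b_j, i+j=7
  -4*1=-4
  2*6=12
  -8*5=-40
  6*9=54
  5*-5=-25
Sum=-3


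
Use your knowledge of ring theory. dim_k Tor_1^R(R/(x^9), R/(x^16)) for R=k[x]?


Tor_1(R/I,R/J)=(I cap J)/IJ=(x^16)/(x^25)
dim=25-16=min(9,16)=9


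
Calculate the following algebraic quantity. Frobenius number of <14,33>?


gcd(14,33)=1 => F=ab-a-b=14*33-14-33=462-47=415


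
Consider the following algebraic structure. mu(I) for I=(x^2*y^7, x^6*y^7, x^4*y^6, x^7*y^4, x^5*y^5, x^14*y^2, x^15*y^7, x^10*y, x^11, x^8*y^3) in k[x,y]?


Remove redundant (divisible by others).
x^15*y^7 redundant.
x^14*y^2 redundant.
x^6*y^7 redundant.
Min: x^11, x^10*y, x^8*y^3, x^7*y^4, x^5*y^5, x^4*y^6, x^2*y^7
Count=7


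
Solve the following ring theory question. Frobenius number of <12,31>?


gcd(12,31)=1 => F=ab-a-b=12*31-12-31=372-43=329


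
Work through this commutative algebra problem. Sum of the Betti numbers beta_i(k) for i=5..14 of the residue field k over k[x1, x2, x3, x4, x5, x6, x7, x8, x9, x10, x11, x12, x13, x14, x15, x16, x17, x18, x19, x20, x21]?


Koszul resolution: beta_i(k)=C(n,i), n=21
C(21,5)=20349, C(21,6)=54264, C(21,7)=116280, C(21,8)=203490, C(21,9)=293930, C(21,10)=352716, C(21,11)=352716, C(21,12)=293930, C(21,13)=203490, C(21,14)=116280
Sum=2007445


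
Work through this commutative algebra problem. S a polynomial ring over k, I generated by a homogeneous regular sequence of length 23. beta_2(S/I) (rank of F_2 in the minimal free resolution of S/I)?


Regular sequence => Koszul complex is the minimal free resolution.
Syz_1 minimally generated by Koszul relations f_i*e_j - f_j*e_i (i<j): mu(Syz_1) = beta_2 = C(m,2) = m(m-1)/2
m=23
23*22/2 = 253


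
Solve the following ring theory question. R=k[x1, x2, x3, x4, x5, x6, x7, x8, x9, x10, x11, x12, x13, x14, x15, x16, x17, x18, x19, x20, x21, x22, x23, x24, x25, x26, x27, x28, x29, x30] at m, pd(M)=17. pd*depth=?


pd+depth=30
depth=30-17=13
pd*depth=17*13=221


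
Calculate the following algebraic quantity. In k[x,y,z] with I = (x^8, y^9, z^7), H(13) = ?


Need i<8, j<9, k<7 with i+j+k=13.
For each i, j ranges over max(0,13-i-6)..min(8,13-i):
  i=0: j in [7,8] -> 2
  i=1: j in [6,8] -> 3
  i=2: j in [5,8] -> 4
  i=3: j in [4,8] -> 5
  i=4: j in [3,8] -> 6
  i=5: j in [2,8] -> 7
  i=6: j in [1,7] -> 7
  i=7: j in [0,6] -> 7
H(13) = 2+3+4+5+6+7+7+7 = 41


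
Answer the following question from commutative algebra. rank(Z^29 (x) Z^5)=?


rank(M(x)N) = rank(M)*rank(N)
29*5 = 145


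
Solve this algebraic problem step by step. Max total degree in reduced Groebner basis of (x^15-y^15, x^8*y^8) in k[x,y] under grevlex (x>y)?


LT(f1)=x^15, LT(f2)=x^8y^8, lcm=x^15y^8
S(f1,f2) = y^8*f1 - x^7*f2 = -y^23
Reduced GB = {f1, f2, y^23}; degrees 15, 16, 23
Max = 23


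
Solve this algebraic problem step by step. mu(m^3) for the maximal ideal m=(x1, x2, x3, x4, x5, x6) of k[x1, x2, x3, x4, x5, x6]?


Graded Nakayama: mu(m^d) = dim_k (m^d/m^(d+1)) = #degree-3 monomials in 6 vars
C(n+d-1,d)=C(8,3)=56


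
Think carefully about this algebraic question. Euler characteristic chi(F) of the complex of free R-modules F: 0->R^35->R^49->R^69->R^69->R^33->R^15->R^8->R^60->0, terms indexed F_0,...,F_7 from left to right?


chi = sum (-1)^i * rank:
(-1)^0*35=35
(-1)^1*49=-49
(-1)^2*69=69
(-1)^3*69=-69
(-1)^4*33=33
(-1)^5*15=-15
(-1)^6*8=8
(-1)^7*60=-60
chi=-48


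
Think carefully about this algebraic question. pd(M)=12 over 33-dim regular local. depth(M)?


pd+depth=depth(R)=33
depth=33-12=21


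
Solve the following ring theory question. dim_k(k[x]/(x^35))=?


Basis: 1,x,...,x^34
dim=35


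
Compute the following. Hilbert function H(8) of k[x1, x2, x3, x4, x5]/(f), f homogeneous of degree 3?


C(12,4)-C(9,4)=495-126=369


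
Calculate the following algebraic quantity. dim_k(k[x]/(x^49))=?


Basis: 1,x,...,x^48
dim=49


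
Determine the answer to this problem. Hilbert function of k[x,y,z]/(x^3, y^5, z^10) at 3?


Need i<3, j<5, k<10 with i+j+k=3.
For each i, j ranges over max(0,3-i-9)..min(4,3-i):
  i=0: j in [0,3] -> 4
  i=1: j in [0,2] -> 3
  i=2: j in [0,1] -> 2
H(3) = 4+3+2 = 9


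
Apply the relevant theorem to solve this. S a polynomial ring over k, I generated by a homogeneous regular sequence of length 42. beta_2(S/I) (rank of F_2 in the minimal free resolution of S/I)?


Regular sequence => Koszul complex is the minimal free resolution.
Syz_1 minimally generated by Koszul relations f_i*e_j - f_j*e_i (i<j): mu(Syz_1) = beta_2 = C(m,2) = m(m-1)/2
m=42
42*41/2 = 861


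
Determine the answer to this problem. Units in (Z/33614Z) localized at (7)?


Local ring = Z/16807Z.
phi(16807) = 7^4*(7-1) = 14406


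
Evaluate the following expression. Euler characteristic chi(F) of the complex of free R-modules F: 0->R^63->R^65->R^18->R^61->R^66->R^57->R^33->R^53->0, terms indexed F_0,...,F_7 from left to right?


chi = sum (-1)^i * rank:
(-1)^0*63=63
(-1)^1*65=-65
(-1)^2*18=18
(-1)^3*61=-61
(-1)^4*66=66
(-1)^5*57=-57
(-1)^6*33=33
(-1)^7*53=-53
chi=-56


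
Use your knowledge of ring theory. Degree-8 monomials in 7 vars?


C(d+n-1,n-1)=C(14,6)=3003


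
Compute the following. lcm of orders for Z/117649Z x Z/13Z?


Exponent = lcm of the cyclic orders; pairwise coprime => product.
7^6*13^1=117649*13=1529437


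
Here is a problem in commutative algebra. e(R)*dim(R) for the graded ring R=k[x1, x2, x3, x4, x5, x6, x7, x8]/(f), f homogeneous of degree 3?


e(R)=deg(f)=3, dim(R)=8-1=7
e*dim=3*7=21


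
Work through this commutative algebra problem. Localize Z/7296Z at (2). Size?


2-primary part: 7296=2^7*57
Size=2^7=128


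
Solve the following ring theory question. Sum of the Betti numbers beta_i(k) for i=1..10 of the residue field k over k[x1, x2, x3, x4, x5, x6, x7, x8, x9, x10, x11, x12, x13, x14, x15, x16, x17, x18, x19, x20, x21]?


Koszul resolution: beta_i(k)=C(n,i), n=21
C(21,1)=21, C(21,2)=210, C(21,3)=1330, C(21,4)=5985, C(21,5)=20349, C(21,6)=54264, C(21,7)=116280, C(21,8)=203490, C(21,9)=293930, C(21,10)=352716
Sum=1048575


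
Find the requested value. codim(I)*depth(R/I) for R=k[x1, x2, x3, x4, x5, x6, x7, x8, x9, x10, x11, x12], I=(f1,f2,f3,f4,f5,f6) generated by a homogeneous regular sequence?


codim=6, depth=dim(R/I)=12-6=6
Product=6*6=36


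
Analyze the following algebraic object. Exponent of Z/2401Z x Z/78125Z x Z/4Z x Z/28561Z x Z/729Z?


Exponent = lcm of the cyclic orders; pairwise coprime => product.
7^4*5^7*2^2*13^4*3^6=2401*78125*4*28561*729=15622233302812500


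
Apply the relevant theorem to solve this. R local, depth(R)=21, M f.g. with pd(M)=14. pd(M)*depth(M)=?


pd+depth=21
depth=21-14=7
pd*depth=14*7=98


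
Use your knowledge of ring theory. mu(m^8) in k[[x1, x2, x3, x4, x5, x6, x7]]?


C(n+d-1,d)=C(14,8)=3003


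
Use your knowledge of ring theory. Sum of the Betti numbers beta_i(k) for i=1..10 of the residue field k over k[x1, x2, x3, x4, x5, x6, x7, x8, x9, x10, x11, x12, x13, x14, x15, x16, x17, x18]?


Koszul resolution: beta_i(k)=C(n,i), n=18
C(18,1)=18, C(18,2)=153, C(18,3)=816, C(18,4)=3060, C(18,5)=8568, C(18,6)=18564, C(18,7)=31824, C(18,8)=43758, C(18,9)=48620, C(18,10)=43758
Sum=199139


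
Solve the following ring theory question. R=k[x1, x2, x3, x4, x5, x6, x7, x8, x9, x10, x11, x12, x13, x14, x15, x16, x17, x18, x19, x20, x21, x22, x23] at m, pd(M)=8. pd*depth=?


pd+depth=23
depth=23-8=15
pd*depth=8*15=120


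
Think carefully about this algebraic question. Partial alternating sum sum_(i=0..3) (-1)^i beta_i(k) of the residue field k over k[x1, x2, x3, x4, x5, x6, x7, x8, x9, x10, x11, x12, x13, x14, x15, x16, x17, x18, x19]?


Koszul resolution: beta_i(k)=C(n,i), n=19
sum_(i=0..p) (-1)^i C(n,i) = (-1)^p C(n-1,p)
(-1)^3*C(18,3) = (-1)^3*816 = -816


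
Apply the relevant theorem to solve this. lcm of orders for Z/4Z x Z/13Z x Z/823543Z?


Exponent = lcm of the cyclic orders; pairwise coprime => product.
2^2*13^1*7^7=4*13*823543=42824236


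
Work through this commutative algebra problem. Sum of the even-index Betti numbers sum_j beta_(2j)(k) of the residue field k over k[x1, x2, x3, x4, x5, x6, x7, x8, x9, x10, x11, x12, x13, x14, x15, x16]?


Koszul resolution: beta_i(k)=C(n,i), n=16
sum_even C(16,i) = 2^(n-1) = 2^15 = 32768


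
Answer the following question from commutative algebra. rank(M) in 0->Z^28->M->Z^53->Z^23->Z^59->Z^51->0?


Alt sum=0:
(-1)^0*28 + (-1)^1*? + (-1)^2*53 + (-1)^3*23 + (-1)^4*59 + (-1)^5*51=0
rank(M)=66


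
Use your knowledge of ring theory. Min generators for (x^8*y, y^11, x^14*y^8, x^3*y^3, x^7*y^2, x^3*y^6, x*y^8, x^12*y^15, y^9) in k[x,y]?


Remove redundant (divisible by others).
x^12*y^15 redundant.
y^11 redundant.
x^14*y^8 redundant.
x^3*y^6 redundant.
Min: x^8*y, x^7*y^2, x^3*y^3, x*y^8, y^9
Count=5


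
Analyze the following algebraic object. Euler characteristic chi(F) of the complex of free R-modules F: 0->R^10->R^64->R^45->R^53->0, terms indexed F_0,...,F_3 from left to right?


chi = sum (-1)^i * rank:
(-1)^0*10=10
(-1)^1*64=-64
(-1)^2*45=45
(-1)^3*53=-53
chi=-62


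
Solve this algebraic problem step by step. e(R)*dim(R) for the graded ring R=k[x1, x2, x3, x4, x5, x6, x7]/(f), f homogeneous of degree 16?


e(R)=deg(f)=16, dim(R)=7-1=6
e*dim=16*6=96


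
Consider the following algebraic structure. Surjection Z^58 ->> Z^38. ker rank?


rank(ker) = 58-38 = 20


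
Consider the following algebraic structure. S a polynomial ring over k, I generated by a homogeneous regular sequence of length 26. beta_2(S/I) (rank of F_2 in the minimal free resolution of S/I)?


Regular sequence => Koszul complex is the minimal free resolution.
Syz_1 minimally generated by Koszul relations f_i*e_j - f_j*e_i (i<j): mu(Syz_1) = beta_2 = C(m,2) = m(m-1)/2
m=26
26*25/2 = 325


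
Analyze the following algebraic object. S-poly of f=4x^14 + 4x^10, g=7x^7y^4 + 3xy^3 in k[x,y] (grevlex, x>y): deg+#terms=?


LT(f)=4x^14, LT(g)=7x^7y^4
lcm(LM)=x^14y^4
S(f,g) (scaled by 28 to clear denominators) = 7y^4*f - 4x^7*g = 28x^10y^4 - 12x^8y^3
2 terms, deg 14.
14+2=16


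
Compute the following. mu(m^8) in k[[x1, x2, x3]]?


C(n+d-1,d)=C(10,8)=45


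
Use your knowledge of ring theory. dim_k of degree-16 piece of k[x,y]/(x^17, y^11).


k[x,y], I = (x^17, y^11), d = 16
Need i < 17 and d-i < 11.
Range: 6 <= i <= 16.
H(16) = 11


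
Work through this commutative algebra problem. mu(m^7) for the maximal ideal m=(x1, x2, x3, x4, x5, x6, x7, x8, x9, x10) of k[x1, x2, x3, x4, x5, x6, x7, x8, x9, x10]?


Graded Nakayama: mu(m^d) = dim_k (m^d/m^(d+1)) = #degree-7 monomials in 10 vars
C(n+d-1,d)=C(16,7)=11440


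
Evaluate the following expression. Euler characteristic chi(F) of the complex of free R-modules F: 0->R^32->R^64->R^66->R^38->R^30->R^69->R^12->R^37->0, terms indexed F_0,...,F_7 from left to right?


chi = sum (-1)^i * rank:
(-1)^0*32=32
(-1)^1*64=-64
(-1)^2*66=66
(-1)^3*38=-38
(-1)^4*30=30
(-1)^5*69=-69
(-1)^6*12=12
(-1)^7*37=-37
chi=-68


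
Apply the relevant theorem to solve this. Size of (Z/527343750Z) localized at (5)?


5-primary part: 527343750=5^10*54
Size=5^10=9765625


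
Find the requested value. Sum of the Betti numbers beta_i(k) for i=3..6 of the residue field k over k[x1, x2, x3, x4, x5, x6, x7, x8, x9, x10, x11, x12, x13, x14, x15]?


Koszul resolution: beta_i(k)=C(n,i), n=15
C(15,3)=455, C(15,4)=1365, C(15,5)=3003, C(15,6)=5005
Sum=9828


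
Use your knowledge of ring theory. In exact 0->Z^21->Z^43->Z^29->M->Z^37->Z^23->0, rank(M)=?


Alt sum=0:
(-1)^0*21 + (-1)^1*43 + (-1)^2*29 + (-1)^3*? + (-1)^4*37 + (-1)^5*23=0
rank(M)=21


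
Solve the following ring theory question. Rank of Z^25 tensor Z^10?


rank(M(x)N) = rank(M)*rank(N)
25*10 = 250


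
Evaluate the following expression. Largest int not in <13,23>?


gcd(13,23)=1 => F=ab-a-b=13*23-13-23=299-36=263


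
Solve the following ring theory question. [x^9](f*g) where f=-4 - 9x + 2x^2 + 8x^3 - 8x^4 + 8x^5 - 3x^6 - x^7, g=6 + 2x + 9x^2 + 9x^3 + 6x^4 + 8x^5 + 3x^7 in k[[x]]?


[x^9] = sum a_i*b_j, i+j=9
  2*3=6
  -8*8=-64
  8*6=48
  -3*9=-27
  -1*9=-9
Sum=-46


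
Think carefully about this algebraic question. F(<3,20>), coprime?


gcd(3,20)=1 => F=ab-a-b=3*20-3-20=60-23=37


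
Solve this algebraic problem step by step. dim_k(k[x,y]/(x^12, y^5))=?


Basis: x^i*y^j, i<12, j<5
12*5=60


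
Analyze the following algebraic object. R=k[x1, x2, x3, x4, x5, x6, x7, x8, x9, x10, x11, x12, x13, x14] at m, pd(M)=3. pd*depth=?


pd+depth=14
depth=14-3=11
pd*depth=3*11=33


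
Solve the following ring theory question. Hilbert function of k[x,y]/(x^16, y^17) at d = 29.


k[x,y], I = (x^16, y^17), d = 29
Need i < 16 and d-i < 17.
Range: 13 <= i <= 15.
H(29) = 3


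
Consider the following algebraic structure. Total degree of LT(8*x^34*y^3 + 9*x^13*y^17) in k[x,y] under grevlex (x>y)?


LT: 8*x^34*y^3
deg_x=34, deg_y=3
Total=34+3=37


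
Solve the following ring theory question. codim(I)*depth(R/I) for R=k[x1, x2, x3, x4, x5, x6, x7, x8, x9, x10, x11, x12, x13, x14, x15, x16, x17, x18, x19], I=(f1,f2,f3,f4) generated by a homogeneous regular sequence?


codim=4, depth=dim(R/I)=19-4=15
Product=4*15=60


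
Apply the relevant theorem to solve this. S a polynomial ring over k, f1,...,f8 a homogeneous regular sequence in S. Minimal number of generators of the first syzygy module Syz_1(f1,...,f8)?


Regular sequence => Koszul complex is the minimal free resolution.
Syz_1 minimally generated by Koszul relations f_i*e_j - f_j*e_i (i<j): mu(Syz_1) = beta_2 = C(m,2) = m(m-1)/2
m=8
8*7/2 = 28


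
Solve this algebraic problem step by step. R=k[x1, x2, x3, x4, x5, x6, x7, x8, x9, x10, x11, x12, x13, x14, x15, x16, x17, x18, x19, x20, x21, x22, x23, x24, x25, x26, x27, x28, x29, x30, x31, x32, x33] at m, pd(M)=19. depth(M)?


pd+depth=depth(R)=33
depth=33-19=14


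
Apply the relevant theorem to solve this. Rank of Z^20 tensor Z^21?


rank(M(x)N) = rank(M)*rank(N)
20*21 = 420


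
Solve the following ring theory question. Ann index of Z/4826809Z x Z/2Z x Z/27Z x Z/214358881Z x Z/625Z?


Exponent = lcm of the cyclic orders; pairwise coprime => product.
13^6*2^1*3^3*11^8*5^4=4826809*2*27*214358881*625=34920091441374603750


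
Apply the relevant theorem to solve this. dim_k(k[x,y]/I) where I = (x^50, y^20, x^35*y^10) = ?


k[x,y]/I, I = (x^50, y^20, x^35*y^10)
Rect: 50x20=1000. Corner: (50-35)x(20-10)=150.
dim = 1000-150 = 850


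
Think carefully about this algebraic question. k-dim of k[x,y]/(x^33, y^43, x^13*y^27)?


k[x,y]/I, I = (x^33, y^43, x^13*y^27)
Rect: 33x43=1419. Corner: (33-13)x(43-27)=320.
dim = 1419-320 = 1099


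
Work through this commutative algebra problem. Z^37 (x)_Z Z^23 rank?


rank(M(x)N) = rank(M)*rank(N)
37*23 = 851


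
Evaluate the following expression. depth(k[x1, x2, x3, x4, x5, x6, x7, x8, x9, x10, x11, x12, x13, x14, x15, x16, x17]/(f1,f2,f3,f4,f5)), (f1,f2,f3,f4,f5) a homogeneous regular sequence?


depth(R)=17
depth(R/I)=17-5=12


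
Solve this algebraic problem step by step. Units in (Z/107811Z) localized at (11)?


Local ring = Z/1331Z.
phi(1331) = 11^2*(11-1) = 1210


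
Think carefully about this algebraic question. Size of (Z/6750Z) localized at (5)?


5-primary part: 6750=5^3*54
Size=5^3=125


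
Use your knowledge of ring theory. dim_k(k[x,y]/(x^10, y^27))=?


Basis: x^i*y^j, i<10, j<27
10*27=270


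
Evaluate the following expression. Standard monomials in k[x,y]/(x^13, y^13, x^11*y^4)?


k[x,y]/I, I = (x^13, y^13, x^11*y^4)
Rect: 13x13=169. Corner: (13-11)x(13-4)=18.
dim = 169-18 = 151


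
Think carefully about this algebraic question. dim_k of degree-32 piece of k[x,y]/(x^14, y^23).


k[x,y], I = (x^14, y^23), d = 32
Need i < 14 and d-i < 23.
Range: 10 <= i <= 13.
H(32) = 4


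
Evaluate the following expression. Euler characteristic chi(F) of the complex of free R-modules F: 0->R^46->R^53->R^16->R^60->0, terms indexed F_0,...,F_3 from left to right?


chi = sum (-1)^i * rank:
(-1)^0*46=46
(-1)^1*53=-53
(-1)^2*16=16
(-1)^3*60=-60
chi=-51


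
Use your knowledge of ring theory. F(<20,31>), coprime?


gcd(20,31)=1 => F=ab-a-b=20*31-20-31=620-51=569


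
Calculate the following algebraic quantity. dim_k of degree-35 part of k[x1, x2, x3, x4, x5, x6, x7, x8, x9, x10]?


C(d+n-1,n-1)=C(44,9)=708930508


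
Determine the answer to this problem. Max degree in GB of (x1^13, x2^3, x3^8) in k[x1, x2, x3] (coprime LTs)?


Pure powers, coprime LTs => already GB.
Degrees: 13, 3, 8
Max=13


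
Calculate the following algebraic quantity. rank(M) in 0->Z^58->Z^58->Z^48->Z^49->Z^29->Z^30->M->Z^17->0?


Alt sum=0:
(-1)^0*58 + (-1)^1*58 + (-1)^2*48 + (-1)^3*49 + (-1)^4*29 + (-1)^5*30 + (-1)^6*? + (-1)^7*17=0
rank(M)=19


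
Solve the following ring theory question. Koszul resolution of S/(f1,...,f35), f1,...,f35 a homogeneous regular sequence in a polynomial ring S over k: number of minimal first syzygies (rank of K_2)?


Regular sequence => Koszul complex is the minimal free resolution.
Syz_1 minimally generated by Koszul relations f_i*e_j - f_j*e_i (i<j): mu(Syz_1) = beta_2 = C(m,2) = m(m-1)/2
m=35
35*34/2 = 595


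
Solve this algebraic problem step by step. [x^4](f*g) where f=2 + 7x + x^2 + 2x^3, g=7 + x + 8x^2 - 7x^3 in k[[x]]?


[x^4] = sum a_i*b_j, i+j=4
  7*-7=-49
  1*8=8
  2*1=2
Sum=-39


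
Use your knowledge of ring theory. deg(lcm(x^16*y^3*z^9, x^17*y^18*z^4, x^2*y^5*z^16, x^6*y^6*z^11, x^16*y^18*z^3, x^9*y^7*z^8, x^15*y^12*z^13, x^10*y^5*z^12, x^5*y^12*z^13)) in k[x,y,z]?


lcm = componentwise max:
x: max(16,17,2,6,16,9,15,10,5)=17
y: max(3,18,5,6,18,7,12,5,12)=18
z: max(9,4,16,11,3,8,13,12,13)=16
Total=17+18+16=51


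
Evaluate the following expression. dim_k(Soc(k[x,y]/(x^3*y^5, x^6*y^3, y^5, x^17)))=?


Socle = ann(m) = span of standard monomials u with x*u, y*u in I (staircase corners).
Redundant generators: x^3*y^5
Minimal generators: x^17, x^6*y^3, y^5
Corners: x^5y^4, x^16y^2
Socle dim=2


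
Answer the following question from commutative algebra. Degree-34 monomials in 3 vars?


C(d+n-1,n-1)=C(36,2)=630


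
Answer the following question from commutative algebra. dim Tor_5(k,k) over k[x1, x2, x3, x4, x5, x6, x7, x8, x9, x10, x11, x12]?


Koszul: C(n,i)=C(12,5)=792


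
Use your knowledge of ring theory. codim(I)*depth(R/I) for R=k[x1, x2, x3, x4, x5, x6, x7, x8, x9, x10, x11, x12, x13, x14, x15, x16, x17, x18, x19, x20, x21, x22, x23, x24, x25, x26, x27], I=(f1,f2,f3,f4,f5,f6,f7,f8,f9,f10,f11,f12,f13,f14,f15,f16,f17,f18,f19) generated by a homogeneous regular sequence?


codim=19, depth=dim(R/I)=27-19=8
Product=19*8=152


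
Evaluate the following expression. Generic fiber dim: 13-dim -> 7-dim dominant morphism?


dim(fiber)=dim(X)-dim(Y)=13-7=6


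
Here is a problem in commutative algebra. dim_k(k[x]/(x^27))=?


Basis: 1,x,...,x^26
dim=27


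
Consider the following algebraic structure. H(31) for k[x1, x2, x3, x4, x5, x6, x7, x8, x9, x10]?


C(d+n-1,n-1)=C(40,9)=273438880


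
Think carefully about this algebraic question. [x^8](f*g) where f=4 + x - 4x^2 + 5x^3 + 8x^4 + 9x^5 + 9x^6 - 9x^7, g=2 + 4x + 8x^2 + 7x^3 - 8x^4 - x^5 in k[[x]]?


[x^8] = sum a_i*b_j, i+j=8
  5*-1=-5
  8*-8=-64
  9*7=63
  9*8=72
  -9*4=-36
Sum=30


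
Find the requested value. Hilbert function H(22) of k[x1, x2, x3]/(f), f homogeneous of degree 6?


C(24,2)-C(18,2)=276-153=123


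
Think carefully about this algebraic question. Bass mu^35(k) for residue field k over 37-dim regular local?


C(n,i)=C(37,35)=666


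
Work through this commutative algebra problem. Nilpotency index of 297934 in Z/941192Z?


297934^k mod 941192:
k=1: 297934
k=2: 850836
k=3: 790272
k=4: 307328
k=5: 537824
k=6: 0
First zero at k = 6


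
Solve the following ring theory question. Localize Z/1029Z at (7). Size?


7-primary part: 1029=7^3*3
Size=7^3=343


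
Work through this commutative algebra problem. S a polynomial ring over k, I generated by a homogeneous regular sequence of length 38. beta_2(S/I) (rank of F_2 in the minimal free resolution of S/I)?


Regular sequence => Koszul complex is the minimal free resolution.
Syz_1 minimally generated by Koszul relations f_i*e_j - f_j*e_i (i<j): mu(Syz_1) = beta_2 = C(m,2) = m(m-1)/2
m=38
38*37/2 = 703


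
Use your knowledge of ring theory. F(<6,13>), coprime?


gcd(6,13)=1 => F=ab-a-b=6*13-6-13=78-19=59


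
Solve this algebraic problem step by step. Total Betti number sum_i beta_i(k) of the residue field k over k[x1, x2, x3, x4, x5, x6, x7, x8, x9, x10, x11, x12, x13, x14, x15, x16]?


Koszul resolution: beta_i(k)=C(n,i), n=16
sum_i C(16,i) = 2^16 = 65536


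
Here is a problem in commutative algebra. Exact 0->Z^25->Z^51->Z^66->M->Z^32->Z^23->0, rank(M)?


Alt sum=0:
(-1)^0*25 + (-1)^1*51 + (-1)^2*66 + (-1)^3*? + (-1)^4*32 + (-1)^5*23=0
rank(M)=49


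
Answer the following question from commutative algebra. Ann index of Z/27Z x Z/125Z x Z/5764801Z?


Exponent = lcm of the cyclic orders; pairwise coprime => product.
3^3*5^3*7^8=27*125*5764801=19456203375


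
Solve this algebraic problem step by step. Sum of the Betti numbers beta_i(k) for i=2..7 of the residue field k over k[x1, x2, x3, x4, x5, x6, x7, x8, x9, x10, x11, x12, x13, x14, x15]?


Koszul resolution: beta_i(k)=C(n,i), n=15
C(15,2)=105, C(15,3)=455, C(15,4)=1365, C(15,5)=3003, C(15,6)=5005, C(15,7)=6435
Sum=16368


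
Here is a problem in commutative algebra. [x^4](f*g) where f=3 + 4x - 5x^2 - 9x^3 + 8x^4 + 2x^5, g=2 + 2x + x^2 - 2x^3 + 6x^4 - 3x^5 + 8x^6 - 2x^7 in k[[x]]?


[x^4] = sum a_i*b_j, i+j=4
  3*6=18
  4*-2=-8
  -5*1=-5
  -9*2=-18
  8*2=16
Sum=3


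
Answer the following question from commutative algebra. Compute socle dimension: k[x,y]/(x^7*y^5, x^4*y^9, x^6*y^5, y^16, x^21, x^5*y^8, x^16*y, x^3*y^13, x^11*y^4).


Socle = ann(m) = span of standard monomials u with x*u, y*u in I (staircase corners).
Redundant generators: x^7*y^5
Minimal generators: x^21, x^16*y, x^11*y^4, x^6*y^5, x^5*y^8, x^4*y^9, x^3*y^13, y^16
Corners: x^2y^15, x^3y^12, x^4y^8, x^5y^7, x^10y^4, x^15y^3, x^20
Socle dim=7


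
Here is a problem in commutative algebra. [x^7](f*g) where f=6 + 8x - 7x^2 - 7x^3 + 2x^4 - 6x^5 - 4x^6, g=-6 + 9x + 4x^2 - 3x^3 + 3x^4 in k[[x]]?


[x^7] = sum a_i*b_j, i+j=7
  -7*3=-21
  2*-3=-6
  -6*4=-24
  -4*9=-36
Sum=-87


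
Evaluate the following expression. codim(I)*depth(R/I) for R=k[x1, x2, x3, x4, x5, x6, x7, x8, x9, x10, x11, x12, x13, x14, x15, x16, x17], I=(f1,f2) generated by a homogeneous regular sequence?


codim=2, depth=dim(R/I)=17-2=15
Product=2*15=30


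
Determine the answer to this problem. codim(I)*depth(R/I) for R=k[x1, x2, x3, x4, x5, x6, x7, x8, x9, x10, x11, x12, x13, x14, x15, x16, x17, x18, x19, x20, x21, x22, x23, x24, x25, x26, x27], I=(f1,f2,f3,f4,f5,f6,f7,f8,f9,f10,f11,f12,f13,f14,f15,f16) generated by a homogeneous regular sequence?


codim=16, depth=dim(R/I)=27-16=11
Product=16*11=176


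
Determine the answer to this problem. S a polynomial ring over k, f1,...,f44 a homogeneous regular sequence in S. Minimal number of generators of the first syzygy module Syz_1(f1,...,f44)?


Regular sequence => Koszul complex is the minimal free resolution.
Syz_1 minimally generated by Koszul relations f_i*e_j - f_j*e_i (i<j): mu(Syz_1) = beta_2 = C(m,2) = m(m-1)/2
m=44
44*43/2 = 946


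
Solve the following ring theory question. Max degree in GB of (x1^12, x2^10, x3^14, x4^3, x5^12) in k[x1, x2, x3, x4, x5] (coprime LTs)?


Pure powers, coprime LTs => already GB.
Degrees: 12, 10, 14, 3, 12
Max=14


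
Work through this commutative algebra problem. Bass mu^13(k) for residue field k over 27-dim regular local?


C(n,i)=C(27,13)=20058300


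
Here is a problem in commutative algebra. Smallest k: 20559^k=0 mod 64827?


20559^k mod 64827:
k=1: 20559
k=2: 441
k=3: 55566
k=4: 0
First zero at k = 4


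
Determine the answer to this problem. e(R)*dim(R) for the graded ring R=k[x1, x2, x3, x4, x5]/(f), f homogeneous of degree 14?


e(R)=deg(f)=14, dim(R)=5-1=4
e*dim=14*4=56


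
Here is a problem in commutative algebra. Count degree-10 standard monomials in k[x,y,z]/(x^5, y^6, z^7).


Need i<5, j<6, k<7 with i+j+k=10.
For each i, j ranges over max(0,10-i-6)..min(5,10-i):
  i=0: j in [4,5] -> 2
  i=1: j in [3,5] -> 3
  i=2: j in [2,5] -> 4
  i=3: j in [1,5] -> 5
  i=4: j in [0,5] -> 6
H(10) = 2+3+4+5+6 = 20


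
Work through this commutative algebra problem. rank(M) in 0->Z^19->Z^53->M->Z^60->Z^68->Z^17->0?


Alt sum=0:
(-1)^0*19 + (-1)^1*53 + (-1)^2*? + (-1)^3*60 + (-1)^4*68 + (-1)^5*17=0
rank(M)=43


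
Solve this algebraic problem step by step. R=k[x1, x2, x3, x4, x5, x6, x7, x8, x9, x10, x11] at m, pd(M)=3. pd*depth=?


pd+depth=11
depth=11-3=8
pd*depth=3*8=24


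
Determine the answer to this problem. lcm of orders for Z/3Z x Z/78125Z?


Exponent = lcm of the cyclic orders; pairwise coprime => product.
3^1*5^7=3*78125=234375


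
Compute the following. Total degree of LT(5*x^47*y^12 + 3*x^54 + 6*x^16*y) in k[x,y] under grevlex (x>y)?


LT: 5*x^47*y^12
deg_x=47, deg_y=12
Total=47+12=59


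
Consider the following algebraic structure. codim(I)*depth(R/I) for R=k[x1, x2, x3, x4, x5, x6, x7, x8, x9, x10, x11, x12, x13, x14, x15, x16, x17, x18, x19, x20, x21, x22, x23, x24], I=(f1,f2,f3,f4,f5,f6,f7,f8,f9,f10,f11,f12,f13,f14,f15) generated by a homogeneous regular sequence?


codim=15, depth=dim(R/I)=24-15=9
Product=15*9=135


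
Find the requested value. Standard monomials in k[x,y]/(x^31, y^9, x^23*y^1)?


k[x,y]/I, I = (x^31, y^9, x^23*y^1)
Rect: 31x9=279. Corner: (31-23)x(9-1)=64.
dim = 279-64 = 215


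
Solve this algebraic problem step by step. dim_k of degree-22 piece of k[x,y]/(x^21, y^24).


k[x,y], I = (x^21, y^24), d = 22
Need i < 21 and d-i < 24.
Range: 0 <= i <= 20.
H(22) = 21


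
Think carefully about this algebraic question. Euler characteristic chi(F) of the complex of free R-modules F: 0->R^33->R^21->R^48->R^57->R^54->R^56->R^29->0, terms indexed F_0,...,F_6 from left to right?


chi = sum (-1)^i * rank:
(-1)^0*33=33
(-1)^1*21=-21
(-1)^2*48=48
(-1)^3*57=-57
(-1)^4*54=54
(-1)^5*56=-56
(-1)^6*29=29
chi=30


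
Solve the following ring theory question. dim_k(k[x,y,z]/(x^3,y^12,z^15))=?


Basis: x^iy^jz^k, i<3,j<12,k<15
3*12*15=540


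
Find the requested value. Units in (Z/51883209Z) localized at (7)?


Local ring = Z/5764801Z.
phi(5764801) = 7^7*(7-1) = 4941258


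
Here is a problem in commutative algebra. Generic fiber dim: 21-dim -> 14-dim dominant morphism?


dim(fiber)=dim(X)-dim(Y)=21-14=7


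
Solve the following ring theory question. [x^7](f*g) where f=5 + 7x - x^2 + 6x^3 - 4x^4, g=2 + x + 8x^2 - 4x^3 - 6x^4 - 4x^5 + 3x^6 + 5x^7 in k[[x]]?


[x^7] = sum a_i*b_j, i+j=7
  5*5=25
  7*3=21
  -1*-4=4
  6*-6=-36
  -4*-4=16
Sum=30


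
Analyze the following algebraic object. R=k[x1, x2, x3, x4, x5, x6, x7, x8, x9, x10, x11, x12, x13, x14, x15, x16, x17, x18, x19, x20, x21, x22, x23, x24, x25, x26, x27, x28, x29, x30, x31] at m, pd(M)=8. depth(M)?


pd+depth=depth(R)=31
depth=31-8=23


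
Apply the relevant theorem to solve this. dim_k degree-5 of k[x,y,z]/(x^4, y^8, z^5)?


Need i<4, j<8, k<5 with i+j+k=5.
For each i, j ranges over max(0,5-i-4)..min(7,5-i):
  i=0: j in [1,5] -> 5
  i=1: j in [0,4] -> 5
  i=2: j in [0,3] -> 4
  i=3: j in [0,2] -> 3
H(5) = 5+5+4+3 = 17


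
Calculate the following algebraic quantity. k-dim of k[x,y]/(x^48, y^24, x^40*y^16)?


k[x,y]/I, I = (x^48, y^24, x^40*y^16)
Rect: 48x24=1152. Corner: (48-40)x(24-16)=64.
dim = 1152-64 = 1088


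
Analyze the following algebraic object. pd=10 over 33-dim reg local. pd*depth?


pd+depth=33
depth=33-10=23
pd*depth=10*23=230


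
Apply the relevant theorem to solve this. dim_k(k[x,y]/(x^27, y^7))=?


Basis: x^i*y^j, i<27, j<7
27*7=189


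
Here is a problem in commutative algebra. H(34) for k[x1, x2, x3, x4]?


C(d+n-1,n-1)=C(37,3)=7770


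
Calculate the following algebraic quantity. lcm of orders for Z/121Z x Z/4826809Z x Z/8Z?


Exponent = lcm of the cyclic orders; pairwise coprime => product.
11^2*13^6*2^3=121*4826809*8=4672351112


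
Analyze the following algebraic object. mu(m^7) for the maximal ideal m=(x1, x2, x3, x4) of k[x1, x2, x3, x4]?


Graded Nakayama: mu(m^d) = dim_k (m^d/m^(d+1)) = #degree-7 monomials in 4 vars
C(n+d-1,d)=C(10,7)=120


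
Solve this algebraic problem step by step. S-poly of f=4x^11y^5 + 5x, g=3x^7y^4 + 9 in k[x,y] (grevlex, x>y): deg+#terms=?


LT(f)=4x^11y^5, LT(g)=3x^7y^4
lcm(LM)=x^11y^5
S(f,g) (scaled by 12 to clear denominators) = 3*f - 4x^4y*g = -36x^4y + 15x
2 terms, deg 5.
5+2=7


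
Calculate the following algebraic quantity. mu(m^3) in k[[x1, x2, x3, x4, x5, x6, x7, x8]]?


C(n+d-1,d)=C(10,3)=120


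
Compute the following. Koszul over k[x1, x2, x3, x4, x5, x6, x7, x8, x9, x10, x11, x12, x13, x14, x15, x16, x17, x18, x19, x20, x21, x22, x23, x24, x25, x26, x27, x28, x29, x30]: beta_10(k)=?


C(n,i)=C(30,10)=30045015


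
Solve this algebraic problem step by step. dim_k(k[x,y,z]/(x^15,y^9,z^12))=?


Basis: x^iy^jz^k, i<15,j<9,k<12
15*9*12=1620


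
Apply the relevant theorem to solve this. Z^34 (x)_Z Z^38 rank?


rank(M(x)N) = rank(M)*rank(N)
34*38 = 1292


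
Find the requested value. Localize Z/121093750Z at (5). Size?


5-primary part: 121093750=5^9*62
Size=5^9=1953125


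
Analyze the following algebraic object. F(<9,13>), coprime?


gcd(9,13)=1 => F=ab-a-b=9*13-9-13=117-22=95


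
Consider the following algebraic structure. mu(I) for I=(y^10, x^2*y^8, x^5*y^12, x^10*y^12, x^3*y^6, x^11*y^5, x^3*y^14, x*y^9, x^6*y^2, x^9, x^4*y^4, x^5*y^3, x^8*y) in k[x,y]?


Remove redundant (divisible by others).
x^5*y^12 redundant.
x^11*y^5 redundant.
x^3*y^14 redundant.
x^10*y^12 redundant.
Min: x^9, x^8*y, x^6*y^2, x^5*y^3, x^4*y^4, x^3*y^6, x^2*y^8, x*y^9, y^10
Count=9


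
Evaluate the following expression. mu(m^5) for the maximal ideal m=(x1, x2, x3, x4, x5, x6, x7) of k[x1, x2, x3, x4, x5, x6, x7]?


Graded Nakayama: mu(m^d) = dim_k (m^d/m^(d+1)) = #degree-5 monomials in 7 vars
C(n+d-1,d)=C(11,5)=462


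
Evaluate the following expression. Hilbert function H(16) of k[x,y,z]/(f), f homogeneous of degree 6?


C(18,2)-C(12,2)=153-66=87
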